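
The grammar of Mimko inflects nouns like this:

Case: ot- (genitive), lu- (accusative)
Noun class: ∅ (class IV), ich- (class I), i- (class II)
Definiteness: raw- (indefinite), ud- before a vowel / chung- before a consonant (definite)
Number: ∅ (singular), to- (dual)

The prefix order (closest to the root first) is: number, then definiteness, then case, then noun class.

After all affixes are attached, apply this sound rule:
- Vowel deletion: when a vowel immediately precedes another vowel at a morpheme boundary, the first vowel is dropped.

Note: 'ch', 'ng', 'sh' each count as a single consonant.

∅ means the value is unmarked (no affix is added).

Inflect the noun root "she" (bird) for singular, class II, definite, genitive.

number = singular: zero marking, form stays she.
Attach definiteness definite chung- (before consonant 'sh') → chungshe.
Attach case genitive ot- → otchungshe.
Attach noun class class II i- → iotchungshe.
Apply vowel deletion: iotchungshe → otchungshe.

otchungshe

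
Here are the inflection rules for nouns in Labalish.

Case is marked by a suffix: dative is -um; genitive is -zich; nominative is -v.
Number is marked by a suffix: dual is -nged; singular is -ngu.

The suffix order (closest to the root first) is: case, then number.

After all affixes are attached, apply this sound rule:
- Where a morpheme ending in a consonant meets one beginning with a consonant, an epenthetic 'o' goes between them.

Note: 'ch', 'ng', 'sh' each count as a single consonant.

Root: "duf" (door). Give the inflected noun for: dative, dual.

dufumonged

Attach case dative -um → dufum.
Attach number dual -nged → dufumnged.
Apply epenthesis: dufumnged → dufumonged.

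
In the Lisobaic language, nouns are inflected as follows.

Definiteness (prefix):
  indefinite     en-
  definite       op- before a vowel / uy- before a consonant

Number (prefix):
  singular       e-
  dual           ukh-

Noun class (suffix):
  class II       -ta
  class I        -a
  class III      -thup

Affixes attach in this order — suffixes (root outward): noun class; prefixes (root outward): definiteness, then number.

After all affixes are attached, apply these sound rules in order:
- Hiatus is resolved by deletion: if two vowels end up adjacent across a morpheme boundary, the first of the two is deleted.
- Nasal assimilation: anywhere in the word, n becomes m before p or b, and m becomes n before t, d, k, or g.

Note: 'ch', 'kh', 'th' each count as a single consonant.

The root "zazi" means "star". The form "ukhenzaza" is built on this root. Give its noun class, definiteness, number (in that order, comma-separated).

class I, indefinite, dual

Segment: ukh-en-zazi-a.
noun class: -a → class I.
definiteness: en- → indefinite.
number: ukh- → dual.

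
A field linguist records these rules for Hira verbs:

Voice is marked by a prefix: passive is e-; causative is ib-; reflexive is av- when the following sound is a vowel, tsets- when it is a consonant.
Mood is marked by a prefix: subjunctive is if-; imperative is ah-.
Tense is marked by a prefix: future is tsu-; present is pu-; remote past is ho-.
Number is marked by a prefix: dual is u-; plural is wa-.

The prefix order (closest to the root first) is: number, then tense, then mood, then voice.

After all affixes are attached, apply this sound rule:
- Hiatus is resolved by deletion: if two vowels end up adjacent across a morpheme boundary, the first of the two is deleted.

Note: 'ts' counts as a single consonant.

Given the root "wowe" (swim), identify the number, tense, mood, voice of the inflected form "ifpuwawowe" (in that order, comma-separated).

plural, present, subjunctive, passive

Segment: e-if-pu-wa-wowe.
number: wa- → plural.
tense: pu- → present.
mood: if- → subjunctive.
voice: e- → passive.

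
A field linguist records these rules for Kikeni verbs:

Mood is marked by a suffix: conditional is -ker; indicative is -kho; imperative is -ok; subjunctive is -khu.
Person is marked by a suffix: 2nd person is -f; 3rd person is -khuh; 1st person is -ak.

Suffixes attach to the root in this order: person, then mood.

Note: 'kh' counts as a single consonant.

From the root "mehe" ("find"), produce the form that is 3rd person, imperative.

Attach person 3rd person -khuh → mehekhuh.
Attach mood imperative -ok → mehekhuhok.

mehekhuhok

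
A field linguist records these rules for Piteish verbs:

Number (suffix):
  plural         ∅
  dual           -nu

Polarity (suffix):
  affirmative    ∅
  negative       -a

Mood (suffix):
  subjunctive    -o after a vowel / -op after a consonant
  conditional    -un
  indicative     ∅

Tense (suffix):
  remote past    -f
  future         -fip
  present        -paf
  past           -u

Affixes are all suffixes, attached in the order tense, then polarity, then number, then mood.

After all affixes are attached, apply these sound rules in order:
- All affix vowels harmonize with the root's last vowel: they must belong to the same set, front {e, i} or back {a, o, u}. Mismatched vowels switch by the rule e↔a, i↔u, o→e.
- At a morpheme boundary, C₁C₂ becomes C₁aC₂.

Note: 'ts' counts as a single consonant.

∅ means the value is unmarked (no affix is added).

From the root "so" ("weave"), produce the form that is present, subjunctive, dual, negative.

sopafanuo

Attach tense present -paf → sopaf.
Attach polarity negative -a → sopafa.
Attach number dual -nu → sopafanu.
Attach mood subjunctive -o (after vowel 'u') → sopafanuo.
Vowel harmony: no change.
Epenthesis: no change.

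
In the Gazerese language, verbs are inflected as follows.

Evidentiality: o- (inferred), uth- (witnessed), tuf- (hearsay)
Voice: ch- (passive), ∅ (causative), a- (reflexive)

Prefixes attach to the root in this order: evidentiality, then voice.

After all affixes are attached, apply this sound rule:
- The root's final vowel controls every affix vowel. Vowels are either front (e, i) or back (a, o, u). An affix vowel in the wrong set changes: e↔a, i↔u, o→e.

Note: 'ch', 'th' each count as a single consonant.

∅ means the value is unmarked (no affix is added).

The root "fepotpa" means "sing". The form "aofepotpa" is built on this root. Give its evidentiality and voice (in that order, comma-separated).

Segment: a-o-fepotpa.
evidentiality: o- → inferred.
voice: a- → reflexive.

inferred, reflexive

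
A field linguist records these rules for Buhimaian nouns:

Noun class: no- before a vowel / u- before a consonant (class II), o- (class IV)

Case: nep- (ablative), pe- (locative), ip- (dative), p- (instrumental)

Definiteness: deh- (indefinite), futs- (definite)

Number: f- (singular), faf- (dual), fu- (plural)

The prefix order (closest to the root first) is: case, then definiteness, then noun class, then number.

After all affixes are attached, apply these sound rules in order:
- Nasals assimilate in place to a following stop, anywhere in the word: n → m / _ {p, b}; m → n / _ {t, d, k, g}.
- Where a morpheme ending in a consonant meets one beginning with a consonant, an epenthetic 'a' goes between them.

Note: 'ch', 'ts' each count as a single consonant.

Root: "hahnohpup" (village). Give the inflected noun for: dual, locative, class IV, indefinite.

fafodehapehahnohpup

Attach case locative pe- → pehahnohpup.
Attach definiteness indefinite deh- → dehpehahnohpup.
Attach noun class class IV o- → odehpehahnohpup.
Attach number dual faf- → fafodehpehahnohpup.
Nasal assimilation: no change.
Apply epenthesis: fafodehpehahnohpup → fafodehapehahnohpup.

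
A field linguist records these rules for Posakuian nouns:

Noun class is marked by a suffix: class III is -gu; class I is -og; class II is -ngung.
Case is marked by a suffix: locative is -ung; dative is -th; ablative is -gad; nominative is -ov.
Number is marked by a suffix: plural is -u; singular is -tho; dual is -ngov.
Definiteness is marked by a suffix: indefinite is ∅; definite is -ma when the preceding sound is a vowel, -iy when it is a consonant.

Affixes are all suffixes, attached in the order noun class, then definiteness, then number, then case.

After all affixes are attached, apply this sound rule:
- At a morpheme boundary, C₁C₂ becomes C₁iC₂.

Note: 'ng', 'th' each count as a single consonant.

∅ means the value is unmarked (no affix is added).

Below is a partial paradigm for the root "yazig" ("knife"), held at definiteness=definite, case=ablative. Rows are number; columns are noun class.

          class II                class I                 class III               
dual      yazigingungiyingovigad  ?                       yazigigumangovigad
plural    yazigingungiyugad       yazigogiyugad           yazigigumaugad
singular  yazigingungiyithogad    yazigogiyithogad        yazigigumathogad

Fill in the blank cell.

yazigogiyingovigad

Attach noun class class I -og → yazigog.
Attach definiteness definite -iy (after consonant 'g') → yazigogiy.
Attach number dual -ngov → yazigogiyngov.
Attach case ablative -gad → yazigogiyngovgad.
Apply epenthesis: yazigogiyngovgad → yazigogiyingovigad.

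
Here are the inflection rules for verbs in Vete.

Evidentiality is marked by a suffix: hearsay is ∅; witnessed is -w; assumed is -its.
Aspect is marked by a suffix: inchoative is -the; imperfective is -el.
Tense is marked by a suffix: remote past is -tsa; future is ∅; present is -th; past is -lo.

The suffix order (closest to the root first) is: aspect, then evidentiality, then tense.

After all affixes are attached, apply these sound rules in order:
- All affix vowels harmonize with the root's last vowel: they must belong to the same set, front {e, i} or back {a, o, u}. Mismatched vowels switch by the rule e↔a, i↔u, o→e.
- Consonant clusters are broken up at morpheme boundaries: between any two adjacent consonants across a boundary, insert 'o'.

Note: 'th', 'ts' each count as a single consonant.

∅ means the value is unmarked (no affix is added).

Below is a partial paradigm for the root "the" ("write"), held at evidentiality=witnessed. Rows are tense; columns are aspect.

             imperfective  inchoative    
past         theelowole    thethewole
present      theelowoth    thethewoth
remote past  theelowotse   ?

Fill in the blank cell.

Attach aspect inchoative -the → thethe.
Attach evidentiality witnessed -w → thethew.
Attach tense remote past -tsa → thethewtsa.
Apply vowel harmony: thethewtsa → thethewtse.
Apply epenthesis: thethewtse → thethewotse.

thethewotse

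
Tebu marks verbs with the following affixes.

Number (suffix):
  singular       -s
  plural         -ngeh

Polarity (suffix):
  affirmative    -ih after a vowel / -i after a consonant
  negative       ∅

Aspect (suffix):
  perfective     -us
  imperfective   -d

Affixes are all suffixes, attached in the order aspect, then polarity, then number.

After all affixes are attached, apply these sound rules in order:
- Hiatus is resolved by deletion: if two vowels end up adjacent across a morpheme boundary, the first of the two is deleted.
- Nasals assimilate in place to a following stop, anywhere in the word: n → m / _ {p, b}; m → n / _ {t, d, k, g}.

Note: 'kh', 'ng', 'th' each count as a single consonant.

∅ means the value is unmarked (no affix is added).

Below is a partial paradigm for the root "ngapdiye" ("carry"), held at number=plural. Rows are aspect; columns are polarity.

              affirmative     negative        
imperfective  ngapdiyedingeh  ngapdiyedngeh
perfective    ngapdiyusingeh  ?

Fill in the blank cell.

Attach aspect perfective -us → ngapdiyeus.
polarity = negative: zero marking, form stays ngapdiyeus.
Attach number plural -ngeh → ngapdiyeusngeh.
Apply vowel deletion: ngapdiyeusngeh → ngapdiyusngeh.
Nasal assimilation: no change.

ngapdiyusngeh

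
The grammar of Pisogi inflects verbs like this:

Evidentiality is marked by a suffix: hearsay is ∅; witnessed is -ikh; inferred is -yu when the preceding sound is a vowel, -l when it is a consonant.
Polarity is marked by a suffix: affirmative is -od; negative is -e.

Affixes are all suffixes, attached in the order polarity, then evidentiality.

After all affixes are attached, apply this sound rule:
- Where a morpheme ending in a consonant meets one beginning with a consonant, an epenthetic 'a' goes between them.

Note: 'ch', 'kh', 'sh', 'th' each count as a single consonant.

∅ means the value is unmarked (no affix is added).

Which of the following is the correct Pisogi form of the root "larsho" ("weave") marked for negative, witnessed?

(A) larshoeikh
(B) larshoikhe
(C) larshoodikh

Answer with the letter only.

Attach polarity negative -e → larshoe.
Attach evidentiality witnessed -ikh → larshoeikh.
Epenthesis: no change.
So the correct form is larshoeikh, option (A).
(B) larshoikhe is wrong: it has the affixes in the wrong order.
(C) larshoodikh is wrong: it uses affirmative instead of negative for polarity.

A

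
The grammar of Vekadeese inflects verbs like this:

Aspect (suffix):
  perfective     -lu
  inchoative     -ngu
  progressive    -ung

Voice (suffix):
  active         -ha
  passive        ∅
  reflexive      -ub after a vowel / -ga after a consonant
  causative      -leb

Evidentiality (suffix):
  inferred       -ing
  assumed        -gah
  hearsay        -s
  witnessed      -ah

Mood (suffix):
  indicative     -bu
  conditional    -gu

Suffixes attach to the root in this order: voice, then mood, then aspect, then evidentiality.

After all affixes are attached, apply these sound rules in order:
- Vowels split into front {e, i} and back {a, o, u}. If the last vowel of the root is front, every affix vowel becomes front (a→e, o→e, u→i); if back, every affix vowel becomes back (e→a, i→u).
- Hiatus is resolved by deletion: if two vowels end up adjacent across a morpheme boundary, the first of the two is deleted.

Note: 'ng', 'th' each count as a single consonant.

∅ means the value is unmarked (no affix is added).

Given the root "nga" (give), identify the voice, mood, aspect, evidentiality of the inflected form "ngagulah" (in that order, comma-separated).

passive, conditional, perfective, witnessed

Segment: nga-gu-lu-ah.
voice: ∅ → passive.
mood: -gu → conditional.
aspect: -lu → perfective.
evidentiality: -ah → witnessed.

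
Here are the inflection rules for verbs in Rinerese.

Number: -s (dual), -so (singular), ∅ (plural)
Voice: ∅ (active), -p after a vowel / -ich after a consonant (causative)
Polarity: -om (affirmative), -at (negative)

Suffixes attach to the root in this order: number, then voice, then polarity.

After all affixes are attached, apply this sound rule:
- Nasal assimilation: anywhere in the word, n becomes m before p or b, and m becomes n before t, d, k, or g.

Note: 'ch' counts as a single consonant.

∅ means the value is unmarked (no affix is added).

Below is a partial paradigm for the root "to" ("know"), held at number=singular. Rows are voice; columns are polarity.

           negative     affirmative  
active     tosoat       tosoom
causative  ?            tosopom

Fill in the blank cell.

tosopat

Attach number singular -so → toso.
Attach voice causative -p (after vowel 'o') → tosop.
Attach polarity negative -at → tosopat.
Nasal assimilation: no change.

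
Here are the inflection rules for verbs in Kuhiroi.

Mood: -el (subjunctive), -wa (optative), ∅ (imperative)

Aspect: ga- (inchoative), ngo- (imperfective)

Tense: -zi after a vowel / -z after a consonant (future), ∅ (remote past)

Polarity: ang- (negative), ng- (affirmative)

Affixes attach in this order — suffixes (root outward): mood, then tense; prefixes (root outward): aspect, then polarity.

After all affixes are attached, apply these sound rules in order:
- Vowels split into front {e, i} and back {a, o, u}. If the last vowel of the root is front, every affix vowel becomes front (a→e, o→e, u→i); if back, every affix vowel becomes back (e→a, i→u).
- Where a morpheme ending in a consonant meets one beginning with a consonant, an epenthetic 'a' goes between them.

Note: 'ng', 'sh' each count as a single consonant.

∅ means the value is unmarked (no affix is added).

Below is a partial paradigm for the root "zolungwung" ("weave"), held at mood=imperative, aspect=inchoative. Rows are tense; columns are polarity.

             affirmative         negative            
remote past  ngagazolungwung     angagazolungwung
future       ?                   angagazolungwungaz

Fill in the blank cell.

mood = imperative: zero marking, form stays zolungwung.
Attach aspect inchoative ga- → gazolungwung.
Attach tense future -z (after consonant 'ng') → gazolungwungz.
Attach polarity affirmative ng- → nggazolungwungz.
Vowel harmony: no change.
Apply epenthesis: nggazolungwungz → ngagazolungwungaz.

ngagazolungwungaz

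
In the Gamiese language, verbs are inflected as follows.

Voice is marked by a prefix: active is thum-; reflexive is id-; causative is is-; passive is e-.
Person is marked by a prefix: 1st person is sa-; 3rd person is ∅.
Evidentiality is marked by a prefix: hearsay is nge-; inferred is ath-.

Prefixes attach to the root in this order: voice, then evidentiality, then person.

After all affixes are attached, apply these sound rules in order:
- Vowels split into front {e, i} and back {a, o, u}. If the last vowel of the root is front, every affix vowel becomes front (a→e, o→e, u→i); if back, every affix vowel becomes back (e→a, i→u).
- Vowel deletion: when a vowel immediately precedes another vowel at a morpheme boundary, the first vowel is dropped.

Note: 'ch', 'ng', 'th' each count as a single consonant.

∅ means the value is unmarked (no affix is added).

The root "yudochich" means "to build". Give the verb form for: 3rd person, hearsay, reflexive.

ngidyudochich

Attach voice reflexive id- → idyudochich.
Attach evidentiality hearsay nge- → ngeidyudochich.
person = 3rd person: zero marking, form stays ngeidyudochich.
Vowel harmony: no change.
Apply vowel deletion: ngeidyudochich → ngidyudochich.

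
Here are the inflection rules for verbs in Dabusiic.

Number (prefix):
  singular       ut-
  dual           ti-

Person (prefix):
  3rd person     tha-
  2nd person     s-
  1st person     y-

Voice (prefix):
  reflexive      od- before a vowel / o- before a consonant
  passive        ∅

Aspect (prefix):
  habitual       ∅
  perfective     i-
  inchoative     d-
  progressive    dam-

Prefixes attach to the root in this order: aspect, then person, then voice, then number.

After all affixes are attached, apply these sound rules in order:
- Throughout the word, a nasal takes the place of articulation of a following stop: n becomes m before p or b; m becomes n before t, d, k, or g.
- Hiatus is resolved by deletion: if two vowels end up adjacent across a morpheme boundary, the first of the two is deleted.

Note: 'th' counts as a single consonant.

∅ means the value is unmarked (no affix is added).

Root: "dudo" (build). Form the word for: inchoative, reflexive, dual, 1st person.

Attach aspect inchoative d- → ddudo.
Attach person 1st person y- → yddudo.
Attach voice reflexive o- (before consonant 'y') → oyddudo.
Attach number dual ti- → tioyddudo.
Nasal assimilation: no change.
Apply vowel deletion: tioyddudo → toyddudo.

toyddudo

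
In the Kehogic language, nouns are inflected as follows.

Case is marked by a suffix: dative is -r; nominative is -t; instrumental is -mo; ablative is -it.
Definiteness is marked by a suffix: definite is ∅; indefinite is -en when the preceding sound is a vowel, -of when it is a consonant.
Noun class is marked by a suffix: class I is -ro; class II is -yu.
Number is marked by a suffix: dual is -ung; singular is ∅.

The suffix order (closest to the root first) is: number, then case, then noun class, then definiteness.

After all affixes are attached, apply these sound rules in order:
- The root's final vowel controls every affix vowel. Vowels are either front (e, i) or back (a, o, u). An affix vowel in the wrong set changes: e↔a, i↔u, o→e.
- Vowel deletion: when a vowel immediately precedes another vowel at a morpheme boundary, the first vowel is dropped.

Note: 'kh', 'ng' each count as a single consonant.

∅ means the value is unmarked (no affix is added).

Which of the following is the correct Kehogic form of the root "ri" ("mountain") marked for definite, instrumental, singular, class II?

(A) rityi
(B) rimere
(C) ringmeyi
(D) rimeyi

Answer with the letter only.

D

number = singular: zero marking, form stays ri.
Attach case instrumental -mo → rimo.
Attach noun class class II -yu → rimoyu.
definiteness = definite: zero marking, form stays rimoyu.
Apply vowel harmony: rimoyu → rimeyi.
Vowel deletion: no change.
So the correct form is rimeyi, option (D).
(A) rityi is wrong: it uses ablative instead of instrumental for case.
(B) rimere is wrong: it uses class I instead of class II for noun class.
(C) ringmeyi is wrong: it uses dual instead of singular for number.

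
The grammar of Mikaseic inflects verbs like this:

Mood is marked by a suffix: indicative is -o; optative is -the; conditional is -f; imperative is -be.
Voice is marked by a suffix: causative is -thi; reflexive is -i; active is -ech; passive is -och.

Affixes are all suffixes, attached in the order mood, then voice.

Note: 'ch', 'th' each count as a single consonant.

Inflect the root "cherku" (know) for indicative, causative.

Attach mood indicative -o → cherkuo.
Attach voice causative -thi → cherkuothi.

cherkuothi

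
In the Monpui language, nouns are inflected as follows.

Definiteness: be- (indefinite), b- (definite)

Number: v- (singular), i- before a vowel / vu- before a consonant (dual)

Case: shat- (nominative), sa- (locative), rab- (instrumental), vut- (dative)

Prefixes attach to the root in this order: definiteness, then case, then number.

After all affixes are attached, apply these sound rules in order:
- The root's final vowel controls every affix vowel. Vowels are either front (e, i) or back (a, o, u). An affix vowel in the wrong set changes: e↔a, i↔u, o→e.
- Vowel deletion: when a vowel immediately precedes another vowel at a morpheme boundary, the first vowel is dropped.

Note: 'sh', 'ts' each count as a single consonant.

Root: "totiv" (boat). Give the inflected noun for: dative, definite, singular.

vvitbtotiv

Attach definiteness definite b- → btotiv.
Attach case dative vut- → vutbtotiv.
Attach number singular v- → vvutbtotiv.
Apply vowel harmony: vvutbtotiv → vvitbtotiv.
Vowel deletion: no change.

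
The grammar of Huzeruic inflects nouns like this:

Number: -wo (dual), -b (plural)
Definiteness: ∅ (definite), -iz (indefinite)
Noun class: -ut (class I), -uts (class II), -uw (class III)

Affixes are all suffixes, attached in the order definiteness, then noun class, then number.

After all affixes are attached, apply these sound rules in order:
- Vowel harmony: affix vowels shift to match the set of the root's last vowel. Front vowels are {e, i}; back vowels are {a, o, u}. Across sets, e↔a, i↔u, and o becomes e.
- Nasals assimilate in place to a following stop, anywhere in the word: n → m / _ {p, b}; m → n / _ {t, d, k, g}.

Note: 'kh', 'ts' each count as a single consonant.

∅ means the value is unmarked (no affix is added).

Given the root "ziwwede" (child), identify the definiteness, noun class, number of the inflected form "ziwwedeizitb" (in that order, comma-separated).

indefinite, class I, plural

Segment: ziwwede-iz-ut-b.
definiteness: -iz → indefinite.
noun class: -ut → class I.
number: -b → plural.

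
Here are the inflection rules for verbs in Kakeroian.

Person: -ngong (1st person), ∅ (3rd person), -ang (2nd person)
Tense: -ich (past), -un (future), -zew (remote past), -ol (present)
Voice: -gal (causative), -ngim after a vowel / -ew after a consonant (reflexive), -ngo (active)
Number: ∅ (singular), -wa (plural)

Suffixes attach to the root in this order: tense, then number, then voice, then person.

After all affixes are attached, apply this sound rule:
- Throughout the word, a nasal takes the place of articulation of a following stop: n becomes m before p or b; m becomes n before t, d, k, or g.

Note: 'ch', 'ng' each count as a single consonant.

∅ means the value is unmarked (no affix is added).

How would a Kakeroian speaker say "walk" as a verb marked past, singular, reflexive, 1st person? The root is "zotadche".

Attach tense past -ich → zotadcheich.
number = singular: zero marking, form stays zotadcheich.
Attach voice reflexive -ew (after consonant 'ch') → zotadcheichew.
Attach person 1st person -ngong → zotadcheichewngong.
Nasal assimilation: no change.

zotadcheichewngong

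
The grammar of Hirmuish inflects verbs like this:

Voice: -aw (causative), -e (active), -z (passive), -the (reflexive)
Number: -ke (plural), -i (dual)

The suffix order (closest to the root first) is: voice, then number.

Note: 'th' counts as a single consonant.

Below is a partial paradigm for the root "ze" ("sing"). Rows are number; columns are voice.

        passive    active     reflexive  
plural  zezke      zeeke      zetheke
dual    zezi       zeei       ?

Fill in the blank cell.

zethei

Attach voice reflexive -the → zethe.
Attach number dual -i → zethei.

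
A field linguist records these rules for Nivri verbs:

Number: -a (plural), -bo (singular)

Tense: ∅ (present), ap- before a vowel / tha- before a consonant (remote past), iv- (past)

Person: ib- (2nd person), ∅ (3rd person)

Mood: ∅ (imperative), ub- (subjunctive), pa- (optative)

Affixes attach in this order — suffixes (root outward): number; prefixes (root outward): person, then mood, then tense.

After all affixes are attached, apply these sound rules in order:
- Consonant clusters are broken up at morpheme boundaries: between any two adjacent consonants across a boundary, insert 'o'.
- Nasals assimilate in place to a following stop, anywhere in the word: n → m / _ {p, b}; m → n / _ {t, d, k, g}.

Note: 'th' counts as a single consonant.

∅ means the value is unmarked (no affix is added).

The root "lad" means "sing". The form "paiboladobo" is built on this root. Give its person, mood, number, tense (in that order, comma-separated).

Segment: pa-ib-lad-bo.
person: ib- → 2nd person.
mood: pa- → optative.
number: -bo → singular.
tense: ∅ → present.

2nd person, optative, singular, present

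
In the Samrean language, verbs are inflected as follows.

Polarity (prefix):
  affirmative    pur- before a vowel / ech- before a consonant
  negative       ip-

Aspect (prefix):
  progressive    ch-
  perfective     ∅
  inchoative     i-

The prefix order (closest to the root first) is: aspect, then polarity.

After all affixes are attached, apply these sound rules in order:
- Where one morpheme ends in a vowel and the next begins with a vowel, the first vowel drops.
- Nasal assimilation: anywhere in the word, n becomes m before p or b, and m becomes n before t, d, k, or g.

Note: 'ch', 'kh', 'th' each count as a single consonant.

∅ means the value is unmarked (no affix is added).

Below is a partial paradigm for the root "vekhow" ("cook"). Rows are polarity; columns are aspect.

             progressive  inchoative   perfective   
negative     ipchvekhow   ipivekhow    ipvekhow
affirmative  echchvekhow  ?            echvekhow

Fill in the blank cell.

Attach aspect inchoative i- → ivekhow.
Attach polarity affirmative pur- (before vowel 'i') → purivekhow.
Vowel deletion: no change.
Nasal assimilation: no change.

purivekhow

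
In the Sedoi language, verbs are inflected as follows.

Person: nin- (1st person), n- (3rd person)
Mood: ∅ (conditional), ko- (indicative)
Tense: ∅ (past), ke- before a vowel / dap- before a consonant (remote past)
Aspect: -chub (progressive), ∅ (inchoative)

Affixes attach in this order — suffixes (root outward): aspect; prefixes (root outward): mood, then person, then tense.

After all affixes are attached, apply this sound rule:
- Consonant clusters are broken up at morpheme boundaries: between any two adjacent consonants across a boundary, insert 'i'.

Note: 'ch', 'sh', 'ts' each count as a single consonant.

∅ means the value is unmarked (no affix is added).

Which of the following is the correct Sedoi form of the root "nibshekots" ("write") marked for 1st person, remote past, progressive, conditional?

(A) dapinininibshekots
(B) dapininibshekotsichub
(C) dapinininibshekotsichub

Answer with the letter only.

mood = conditional: zero marking, form stays nibshekots.
Attach aspect progressive -chub → nibshekotschub.
Attach person 1st person nin- → ninnibshekotschub.
Attach tense remote past dap- (before consonant 'n') → dapninnibshekotschub.
Apply epenthesis: dapninnibshekotschub → dapinininibshekotsichub.
So the correct form is dapinininibshekotsichub, option (C).
(A) dapinininibshekots is wrong: it uses inchoative instead of progressive for aspect.
(B) dapininibshekotsichub is wrong: it uses 3rd person instead of 1st person for person.

C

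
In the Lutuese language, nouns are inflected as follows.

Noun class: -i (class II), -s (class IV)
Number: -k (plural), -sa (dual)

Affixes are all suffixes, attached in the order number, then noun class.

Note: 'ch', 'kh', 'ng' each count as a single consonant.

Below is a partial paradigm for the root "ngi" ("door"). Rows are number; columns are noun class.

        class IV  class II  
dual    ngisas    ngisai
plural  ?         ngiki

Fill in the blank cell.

Attach number plural -k → ngik.
Attach noun class class IV -s → ngiks.

ngiks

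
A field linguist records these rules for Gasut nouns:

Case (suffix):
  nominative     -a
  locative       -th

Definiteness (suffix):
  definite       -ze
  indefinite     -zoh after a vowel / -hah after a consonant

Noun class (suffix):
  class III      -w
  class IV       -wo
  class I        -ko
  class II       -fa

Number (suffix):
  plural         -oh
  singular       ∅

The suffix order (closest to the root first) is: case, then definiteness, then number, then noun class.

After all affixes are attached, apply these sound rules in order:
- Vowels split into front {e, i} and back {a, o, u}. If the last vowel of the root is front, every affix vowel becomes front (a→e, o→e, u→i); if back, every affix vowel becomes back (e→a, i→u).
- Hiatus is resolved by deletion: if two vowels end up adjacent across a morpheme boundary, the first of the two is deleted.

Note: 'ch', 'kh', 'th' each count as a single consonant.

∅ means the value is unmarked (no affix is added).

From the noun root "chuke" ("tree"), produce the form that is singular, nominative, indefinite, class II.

chukezehfe

Attach case nominative -a → chukea.
Attach definiteness indefinite -zoh (after vowel 'a') → chukeazoh.
number = singular: zero marking, form stays chukeazoh.
Attach noun class class II -fa → chukeazohfa.
Apply vowel harmony: chukeazohfa → chukeezehfe.
Apply vowel deletion: chukeezehfe → chukezehfe.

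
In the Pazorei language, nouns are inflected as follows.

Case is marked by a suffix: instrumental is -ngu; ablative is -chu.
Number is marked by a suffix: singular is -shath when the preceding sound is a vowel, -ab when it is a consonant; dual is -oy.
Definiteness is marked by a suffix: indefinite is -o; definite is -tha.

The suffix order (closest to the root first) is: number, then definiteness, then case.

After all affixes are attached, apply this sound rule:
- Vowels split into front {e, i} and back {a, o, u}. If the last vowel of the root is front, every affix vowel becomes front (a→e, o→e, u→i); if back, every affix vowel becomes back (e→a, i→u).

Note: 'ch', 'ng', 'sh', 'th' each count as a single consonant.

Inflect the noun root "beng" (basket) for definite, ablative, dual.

Attach number dual -oy → bengoy.
Attach definiteness definite -tha → bengoytha.
Attach case ablative -chu → bengoythachu.
Apply vowel harmony: bengoythachu → bengeythechi.

bengeythechi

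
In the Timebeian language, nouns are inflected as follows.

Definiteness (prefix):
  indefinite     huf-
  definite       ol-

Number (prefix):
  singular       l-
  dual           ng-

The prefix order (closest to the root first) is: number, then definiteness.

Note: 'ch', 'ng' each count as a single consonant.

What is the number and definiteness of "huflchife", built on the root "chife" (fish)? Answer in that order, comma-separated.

singular, indefinite

Segment: huf-l-chife.
number: l- → singular.
definiteness: huf- → indefinite.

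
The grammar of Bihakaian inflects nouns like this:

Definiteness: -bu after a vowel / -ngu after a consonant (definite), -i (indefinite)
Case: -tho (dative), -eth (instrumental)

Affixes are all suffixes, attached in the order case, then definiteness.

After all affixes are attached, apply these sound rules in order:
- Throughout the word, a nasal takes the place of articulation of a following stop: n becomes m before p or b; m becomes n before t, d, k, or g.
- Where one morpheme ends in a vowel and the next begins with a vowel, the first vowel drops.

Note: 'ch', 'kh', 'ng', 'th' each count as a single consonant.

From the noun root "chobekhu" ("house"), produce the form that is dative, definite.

chobekhuthobu

Attach case dative -tho → chobekhutho.
Attach definiteness definite -bu (after vowel 'o') → chobekhuthobu.
Nasal assimilation: no change.
Vowel deletion: no change.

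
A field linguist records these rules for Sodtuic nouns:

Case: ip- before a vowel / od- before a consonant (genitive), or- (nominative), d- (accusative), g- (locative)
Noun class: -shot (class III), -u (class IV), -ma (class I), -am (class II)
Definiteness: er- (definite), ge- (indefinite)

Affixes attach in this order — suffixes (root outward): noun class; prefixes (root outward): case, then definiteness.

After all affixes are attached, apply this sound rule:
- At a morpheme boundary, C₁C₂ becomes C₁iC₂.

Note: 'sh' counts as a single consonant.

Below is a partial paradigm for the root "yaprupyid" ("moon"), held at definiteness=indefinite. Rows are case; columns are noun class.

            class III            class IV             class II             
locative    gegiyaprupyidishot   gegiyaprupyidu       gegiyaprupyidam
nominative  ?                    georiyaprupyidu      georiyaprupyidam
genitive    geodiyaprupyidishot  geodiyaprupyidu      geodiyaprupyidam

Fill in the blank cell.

Attach noun class class III -shot → yaprupyidshot.
Attach case nominative or- → oryaprupyidshot.
Attach definiteness indefinite ge- → georyaprupyidshot.
Apply epenthesis: georyaprupyidshot → georiyaprupyidishot.

georiyaprupyidishot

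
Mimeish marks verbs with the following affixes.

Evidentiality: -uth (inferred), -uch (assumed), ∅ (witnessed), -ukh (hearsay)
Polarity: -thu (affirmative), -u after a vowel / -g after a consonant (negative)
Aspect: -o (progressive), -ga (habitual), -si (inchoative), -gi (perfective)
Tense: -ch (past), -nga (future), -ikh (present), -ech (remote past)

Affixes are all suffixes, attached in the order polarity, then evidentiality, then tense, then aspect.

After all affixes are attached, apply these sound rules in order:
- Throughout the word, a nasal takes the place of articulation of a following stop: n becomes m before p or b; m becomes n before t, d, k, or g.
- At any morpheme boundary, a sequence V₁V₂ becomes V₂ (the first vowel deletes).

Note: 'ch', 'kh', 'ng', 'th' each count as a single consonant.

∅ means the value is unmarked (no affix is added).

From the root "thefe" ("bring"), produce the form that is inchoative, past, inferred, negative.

thefuthchsi

Attach polarity negative -u (after vowel 'e') → thefeu.
Attach evidentiality inferred -uth → thefeuuth.
Attach tense past -ch → thefeuuthch.
Attach aspect inchoative -si → thefeuuthchsi.
Nasal assimilation: no change.
Apply vowel deletion: thefeuuthchsi → thefuthchsi.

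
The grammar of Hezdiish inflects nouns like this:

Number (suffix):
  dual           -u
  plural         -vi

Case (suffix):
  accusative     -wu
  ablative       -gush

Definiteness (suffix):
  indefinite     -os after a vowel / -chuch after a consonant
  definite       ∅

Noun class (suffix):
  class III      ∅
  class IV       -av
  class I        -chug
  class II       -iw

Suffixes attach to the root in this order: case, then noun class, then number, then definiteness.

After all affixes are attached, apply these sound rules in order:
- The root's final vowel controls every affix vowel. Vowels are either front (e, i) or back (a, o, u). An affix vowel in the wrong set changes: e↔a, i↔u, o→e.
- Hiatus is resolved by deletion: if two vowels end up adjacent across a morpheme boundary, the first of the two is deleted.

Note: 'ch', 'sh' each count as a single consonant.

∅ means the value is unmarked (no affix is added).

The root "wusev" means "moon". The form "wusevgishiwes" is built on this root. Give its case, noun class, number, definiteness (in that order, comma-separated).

ablative, class II, dual, indefinite

Segment: wusev-gush-iw-u-os.
case: -gush → ablative.
noun class: -iw → class II.
number: -u → dual.
definiteness: -os/chuch → indefinite.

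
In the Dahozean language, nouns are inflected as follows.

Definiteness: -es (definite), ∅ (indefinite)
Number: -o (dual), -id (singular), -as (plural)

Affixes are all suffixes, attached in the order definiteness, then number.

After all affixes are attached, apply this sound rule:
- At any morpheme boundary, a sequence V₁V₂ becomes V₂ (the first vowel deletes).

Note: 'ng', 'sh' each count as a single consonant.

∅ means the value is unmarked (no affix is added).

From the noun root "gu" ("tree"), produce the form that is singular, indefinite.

gid

definiteness = indefinite: zero marking, form stays gu.
Attach number singular -id → guid.
Apply vowel deletion: guid → gid.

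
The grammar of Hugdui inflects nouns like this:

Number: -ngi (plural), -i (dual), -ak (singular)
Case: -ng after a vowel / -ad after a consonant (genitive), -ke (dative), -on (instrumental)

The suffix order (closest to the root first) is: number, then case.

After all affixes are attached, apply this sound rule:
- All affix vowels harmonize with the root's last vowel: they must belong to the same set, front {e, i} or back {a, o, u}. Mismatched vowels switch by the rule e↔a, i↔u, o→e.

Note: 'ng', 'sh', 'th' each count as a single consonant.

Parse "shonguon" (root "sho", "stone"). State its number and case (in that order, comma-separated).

Segment: sho-ngi-on.
number: -ngi → plural.
case: -on → instrumental.

plural, instrumental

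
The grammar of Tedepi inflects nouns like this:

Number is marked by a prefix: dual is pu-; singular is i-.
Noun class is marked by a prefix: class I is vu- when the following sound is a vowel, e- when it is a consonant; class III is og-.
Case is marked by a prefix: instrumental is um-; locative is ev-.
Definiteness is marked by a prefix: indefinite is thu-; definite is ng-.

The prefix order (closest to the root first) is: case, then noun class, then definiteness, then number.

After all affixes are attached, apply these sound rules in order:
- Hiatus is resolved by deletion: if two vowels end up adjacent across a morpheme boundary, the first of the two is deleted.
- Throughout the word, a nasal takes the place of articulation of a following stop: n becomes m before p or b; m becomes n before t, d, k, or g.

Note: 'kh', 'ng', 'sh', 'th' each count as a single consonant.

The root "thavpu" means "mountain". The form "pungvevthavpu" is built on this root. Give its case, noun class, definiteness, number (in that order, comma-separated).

Segment: pu-ng-vu-ev-thavpu.
case: ev- → locative.
noun class: vu/e- → class I.
definiteness: ng- → definite.
number: pu- → dual.

locative, class I, definite, dual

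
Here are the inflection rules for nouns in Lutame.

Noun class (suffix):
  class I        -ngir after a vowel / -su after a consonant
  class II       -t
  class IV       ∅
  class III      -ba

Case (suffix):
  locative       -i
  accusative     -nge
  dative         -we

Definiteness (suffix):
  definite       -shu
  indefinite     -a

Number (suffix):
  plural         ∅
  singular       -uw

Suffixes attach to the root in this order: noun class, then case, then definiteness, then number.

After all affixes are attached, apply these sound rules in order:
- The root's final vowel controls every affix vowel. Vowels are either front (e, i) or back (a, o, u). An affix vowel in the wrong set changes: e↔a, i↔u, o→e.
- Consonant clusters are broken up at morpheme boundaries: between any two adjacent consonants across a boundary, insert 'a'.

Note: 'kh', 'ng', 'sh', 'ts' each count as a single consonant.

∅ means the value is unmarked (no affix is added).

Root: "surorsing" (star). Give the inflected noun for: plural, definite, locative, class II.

Attach noun class class II -t → surorsingt.
Attach case locative -i → surorsingti.
Attach definiteness definite -shu → surorsingtishu.
number = plural: zero marking, form stays surorsingtishu.
Apply vowel harmony: surorsingtishu → surorsingtishi.
Apply epenthesis: surorsingtishi → surorsingatishi.

surorsingatishi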